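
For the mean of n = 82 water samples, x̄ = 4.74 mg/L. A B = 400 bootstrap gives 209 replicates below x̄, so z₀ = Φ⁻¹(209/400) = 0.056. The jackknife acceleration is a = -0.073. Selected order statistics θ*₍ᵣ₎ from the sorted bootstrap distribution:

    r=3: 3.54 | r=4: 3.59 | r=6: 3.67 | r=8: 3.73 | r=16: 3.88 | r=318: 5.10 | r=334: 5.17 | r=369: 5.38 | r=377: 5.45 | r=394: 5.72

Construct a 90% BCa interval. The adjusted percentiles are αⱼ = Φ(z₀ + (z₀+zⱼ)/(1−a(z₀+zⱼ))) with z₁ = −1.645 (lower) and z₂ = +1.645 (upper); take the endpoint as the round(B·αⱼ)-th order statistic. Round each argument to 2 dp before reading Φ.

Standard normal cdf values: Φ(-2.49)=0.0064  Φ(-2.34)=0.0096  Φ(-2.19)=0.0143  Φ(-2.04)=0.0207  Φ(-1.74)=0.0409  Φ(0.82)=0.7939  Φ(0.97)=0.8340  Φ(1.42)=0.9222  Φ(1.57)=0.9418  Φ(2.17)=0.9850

(3.88, 5.45)

Lower: z₀ + z₁ = 0.056 + (-1.645) = -1.589; 1 − a(z₀+z₁) = 1 − (-0.073)(-1.589) = 0.8840; argument = 0.056 + (-1.589)/0.8840 = -1.7415 → -1.74.
α₁ = Φ(-1.74) = 0.0409; rank = round(400 × 0.0409) = 16; θ*₍16₎ = 3.88.
Upper: z₀ + z₂ = 1.701; 1 − a(z₀+z₂) = 1.1242; argument = 1.5691 → 1.57; α₂ = 0.9418; rank = 377; θ*₍377₎ = 5.45.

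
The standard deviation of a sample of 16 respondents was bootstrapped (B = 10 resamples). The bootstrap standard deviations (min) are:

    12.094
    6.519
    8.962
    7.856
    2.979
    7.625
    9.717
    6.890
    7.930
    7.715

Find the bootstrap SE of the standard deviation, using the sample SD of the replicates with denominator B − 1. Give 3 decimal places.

SE* = 2.339

Bootstrap SE is the standard deviation of the 10 replicate standard deviations.
Mean of replicates: (12.094 + 6.519 + 8.962 + 7.856 + 2.979 + 7.625 + 9.717 + 6.890 + 7.930 + 7.715) / 10 = 78.2870 / 10 = 7.8287
Sum of squared deviations: (+4.2653)² + (−1.3097)² + (+1.1333)² + (+0.0273)² + (−4.8497)² + (−0.2037)² + (+1.8883)² + (−0.9387)² + (+0.1013)² + (−0.1137)² = 49.2243
Variance = 49.2243 / 9 = 5.4694
SE* = √5.4694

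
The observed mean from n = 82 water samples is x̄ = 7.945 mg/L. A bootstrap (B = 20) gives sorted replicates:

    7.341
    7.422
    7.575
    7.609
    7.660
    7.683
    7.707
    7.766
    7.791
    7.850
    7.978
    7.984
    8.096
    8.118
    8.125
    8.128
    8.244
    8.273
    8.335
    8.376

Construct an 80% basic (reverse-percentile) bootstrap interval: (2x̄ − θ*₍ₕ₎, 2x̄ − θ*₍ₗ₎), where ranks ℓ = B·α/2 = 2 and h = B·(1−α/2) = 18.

(7.617, 8.468)

Percentile endpoints at ranks 2 and 18: θ*₍2₎ = 7.422, θ*₍18₎ = 8.273.
Basic interval reflects these around x̄:
  lower = 2 × 7.945 − 8.273 = 7.617
  upper = 2 × 7.945 − 7.422 = 8.468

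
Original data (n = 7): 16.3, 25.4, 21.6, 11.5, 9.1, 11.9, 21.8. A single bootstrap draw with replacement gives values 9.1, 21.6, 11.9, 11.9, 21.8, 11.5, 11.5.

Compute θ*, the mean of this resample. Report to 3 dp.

θ* = 14.186

Mean = (9.1 + 21.6 + 11.9 + 11.9 + 21.8 + 11.5 + 11.5) / 7 = 99.30 / 7 = 14.186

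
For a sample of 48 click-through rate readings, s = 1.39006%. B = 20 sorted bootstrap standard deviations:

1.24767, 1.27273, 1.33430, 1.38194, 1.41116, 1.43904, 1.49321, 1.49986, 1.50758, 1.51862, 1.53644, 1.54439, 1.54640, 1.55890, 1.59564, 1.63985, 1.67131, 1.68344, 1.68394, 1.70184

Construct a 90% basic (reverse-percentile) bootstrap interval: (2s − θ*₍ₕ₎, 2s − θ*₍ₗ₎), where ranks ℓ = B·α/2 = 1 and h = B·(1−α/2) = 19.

(1.09618, 1.53245)

Percentile endpoints at ranks 1 and 19: θ*₍1₎ = 1.24767, θ*₍19₎ = 1.68394.
Basic interval reflects these around s:
  lower = 2 × 1.39006 − 1.68394 = 1.09618
  upper = 2 × 1.39006 − 1.24767 = 1.53245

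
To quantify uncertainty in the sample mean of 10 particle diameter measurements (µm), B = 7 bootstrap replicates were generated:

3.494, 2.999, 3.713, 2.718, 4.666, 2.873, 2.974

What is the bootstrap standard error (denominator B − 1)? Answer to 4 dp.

SE* = 0.6802

Bootstrap SE is the standard deviation of the 7 replicate means.
Mean of replicates: (3.494 + 2.999 + 3.713 + 2.718 + 4.666 + 2.873 + 2.974) / 7 = 23.43700 / 7 = 3.34814
Sum of squared deviations: (+0.14586)² + (−0.34914)² + (+0.36486)² + (−0.63014)² + (+1.31786)² + (−0.47514)² + (−0.37414)² = 2.77587
Variance = 2.77587 / 6 = 0.46264
SE* = √0.46264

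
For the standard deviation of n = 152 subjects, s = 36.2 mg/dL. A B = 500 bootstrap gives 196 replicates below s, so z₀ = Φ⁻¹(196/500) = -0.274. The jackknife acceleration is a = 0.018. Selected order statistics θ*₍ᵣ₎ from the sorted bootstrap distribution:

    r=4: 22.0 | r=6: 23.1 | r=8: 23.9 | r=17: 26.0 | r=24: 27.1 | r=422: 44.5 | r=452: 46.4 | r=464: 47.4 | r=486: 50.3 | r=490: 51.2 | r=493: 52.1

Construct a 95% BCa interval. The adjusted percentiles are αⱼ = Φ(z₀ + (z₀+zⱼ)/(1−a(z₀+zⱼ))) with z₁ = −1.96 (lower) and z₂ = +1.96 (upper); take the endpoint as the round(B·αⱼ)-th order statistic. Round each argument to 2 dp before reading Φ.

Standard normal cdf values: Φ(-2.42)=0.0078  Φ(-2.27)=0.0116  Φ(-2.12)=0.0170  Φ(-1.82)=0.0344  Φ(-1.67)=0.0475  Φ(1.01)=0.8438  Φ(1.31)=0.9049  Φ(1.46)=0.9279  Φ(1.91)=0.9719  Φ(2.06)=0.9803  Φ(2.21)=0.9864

(22.0, 47.4)

Lower: z₀ + z₁ = -0.274 + (-1.960) = -2.234; 1 − a(z₀+z₁) = 1 − (0.018)(-2.234) = 1.0402; argument = -0.274 + (-2.234)/1.0402 = -2.4216 → -2.42.
α₁ = Φ(-2.42) = 0.0078; rank = round(500 × 0.0078) = 4; θ*₍4₎ = 22.0.
Upper: z₀ + z₂ = 1.686; 1 − a(z₀+z₂) = 0.9697; argument = 1.4648 → 1.46; α₂ = 0.9279; rank = 464; θ*₍464₎ = 47.4.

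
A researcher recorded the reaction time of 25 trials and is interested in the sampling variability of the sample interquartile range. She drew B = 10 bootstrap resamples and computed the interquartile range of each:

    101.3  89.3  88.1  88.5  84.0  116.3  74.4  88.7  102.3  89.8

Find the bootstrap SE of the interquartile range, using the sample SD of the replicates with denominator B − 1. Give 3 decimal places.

Bootstrap SE is the standard deviation of the 10 replicate interquartile ranges.
Mean of replicates: (101.3 + 89.3 + 88.1 + 88.5 + 84.0 + 116.3 + 74.4 + 88.7 + 102.3 + 89.8) / 10 = 922.7000 / 10 = 92.2700
Sum of squared deviations: (+9.0300)² + (−2.9700)² + (−4.1700)² + (−3.7700)² + (−8.2700)² + (+24.0300)² + (−17.8700)² + (−3.5700)² + (+10.0300)² + (−2.4700)² = 1206.5810
Variance = 1206.5810 / 9 = 134.0646
SE* = √134.0646

SE* = 11.579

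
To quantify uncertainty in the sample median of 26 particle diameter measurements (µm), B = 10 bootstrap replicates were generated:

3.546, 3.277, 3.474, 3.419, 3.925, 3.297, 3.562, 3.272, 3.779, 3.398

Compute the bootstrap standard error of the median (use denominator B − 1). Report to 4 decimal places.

Bootstrap SE is the standard deviation of the 10 replicate medians.
Mean of replicates: (3.546 + 3.277 + 3.474 + 3.419 + 3.925 + 3.297 + 3.562 + 3.272 + 3.779 + 3.398) / 10 = 34.94900 / 10 = 3.49490
Sum of squared deviations: (+0.05110)² + (−0.21790)² + (−0.02090)² + (−0.07590)² + (+0.43010)² + (−0.19790)² + (+0.06710)² + (−0.22290)² + (+0.28410)² + (−0.09690)² = 0.42473
Variance = 0.42473 / 9 = 0.04719
SE* = √0.04719

SE* = 0.2172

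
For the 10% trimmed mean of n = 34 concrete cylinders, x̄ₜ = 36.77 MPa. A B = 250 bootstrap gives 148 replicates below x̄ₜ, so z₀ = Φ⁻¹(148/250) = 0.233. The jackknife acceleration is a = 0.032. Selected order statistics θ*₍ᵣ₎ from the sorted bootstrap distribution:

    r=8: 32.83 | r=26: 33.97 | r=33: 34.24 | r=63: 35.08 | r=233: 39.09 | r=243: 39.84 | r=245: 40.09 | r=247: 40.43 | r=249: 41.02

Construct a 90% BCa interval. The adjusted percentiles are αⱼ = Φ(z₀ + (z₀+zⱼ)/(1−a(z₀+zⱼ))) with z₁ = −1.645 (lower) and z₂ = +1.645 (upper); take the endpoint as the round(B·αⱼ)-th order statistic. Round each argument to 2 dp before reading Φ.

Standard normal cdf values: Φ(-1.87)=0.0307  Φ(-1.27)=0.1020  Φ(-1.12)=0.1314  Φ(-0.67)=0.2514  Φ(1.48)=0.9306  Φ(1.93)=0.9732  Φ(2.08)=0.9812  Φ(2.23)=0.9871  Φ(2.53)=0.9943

Lower: z₀ + z₁ = 0.233 + (-1.645) = -1.412; 1 − a(z₀+z₁) = 1 − (0.032)(-1.412) = 1.0452; argument = 0.233 + (-1.412)/1.0452 = -1.1180 → -1.12.
α₁ = Φ(-1.12) = 0.1314; rank = round(250 × 0.1314) = 33; θ*₍33₎ = 34.24.
Upper: z₀ + z₂ = 1.878; 1 − a(z₀+z₂) = 0.9399; argument = 2.2311 → 2.23; α₂ = 0.9871; rank = 247; θ*₍247₎ = 40.43.

(34.24, 40.43)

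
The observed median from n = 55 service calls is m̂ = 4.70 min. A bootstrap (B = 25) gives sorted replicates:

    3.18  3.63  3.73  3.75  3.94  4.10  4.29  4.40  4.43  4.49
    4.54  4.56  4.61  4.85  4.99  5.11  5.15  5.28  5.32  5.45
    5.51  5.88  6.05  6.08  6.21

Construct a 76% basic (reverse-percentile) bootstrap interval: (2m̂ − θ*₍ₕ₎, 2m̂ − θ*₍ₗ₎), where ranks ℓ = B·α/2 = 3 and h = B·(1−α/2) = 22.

(3.52, 5.67)

Percentile endpoints at ranks 3 and 22: θ*₍3₎ = 3.73, θ*₍22₎ = 5.88.
Basic interval reflects these around m̂:
  lower = 2 × 4.70 − 5.88 = 3.52
  upper = 2 × 4.70 − 3.73 = 5.67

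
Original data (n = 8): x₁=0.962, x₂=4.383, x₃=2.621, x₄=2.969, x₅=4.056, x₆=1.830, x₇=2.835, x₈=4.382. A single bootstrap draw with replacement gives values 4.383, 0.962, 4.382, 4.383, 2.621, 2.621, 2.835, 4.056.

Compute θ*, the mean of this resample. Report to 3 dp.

Mean = (4.383 + 0.962 + 4.382 + 4.383 + 2.621 + 2.621 + 2.835 + 4.056) / 8 = 26.2430 / 8 = 3.280

θ* = 3.280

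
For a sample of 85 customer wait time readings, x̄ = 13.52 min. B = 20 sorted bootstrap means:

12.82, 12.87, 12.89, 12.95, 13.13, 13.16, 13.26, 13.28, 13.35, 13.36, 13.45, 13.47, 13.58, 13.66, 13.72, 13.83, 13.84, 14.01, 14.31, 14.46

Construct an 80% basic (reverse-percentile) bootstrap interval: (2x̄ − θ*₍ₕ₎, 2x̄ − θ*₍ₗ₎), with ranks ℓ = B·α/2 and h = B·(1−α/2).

(13.03, 14.17)

Percentile endpoints at ranks 2 and 18: θ*₍2₎ = 12.87, θ*₍18₎ = 14.01.
Basic interval reflects these around x̄:
  lower = 2 × 13.52 − 14.01 = 13.03
  upper = 2 × 13.52 − 12.87 = 14.17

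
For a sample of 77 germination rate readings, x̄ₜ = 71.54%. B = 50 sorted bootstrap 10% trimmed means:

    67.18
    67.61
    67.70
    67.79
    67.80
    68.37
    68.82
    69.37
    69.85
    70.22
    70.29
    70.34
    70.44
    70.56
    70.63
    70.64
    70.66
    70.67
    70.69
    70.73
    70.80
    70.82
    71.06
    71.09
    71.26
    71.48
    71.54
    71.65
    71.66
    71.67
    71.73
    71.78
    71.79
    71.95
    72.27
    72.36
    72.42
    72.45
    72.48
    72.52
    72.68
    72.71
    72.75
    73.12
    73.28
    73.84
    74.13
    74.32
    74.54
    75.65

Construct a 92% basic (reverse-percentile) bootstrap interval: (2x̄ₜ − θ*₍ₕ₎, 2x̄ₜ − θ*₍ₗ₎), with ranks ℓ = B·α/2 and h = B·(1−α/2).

(68.76, 75.47)

Percentile endpoints at ranks 2 and 48: θ*₍2₎ = 67.61, θ*₍48₎ = 74.32.
Basic interval reflects these around x̄ₜ:
  lower = 2 × 71.54 − 74.32 = 68.76
  upper = 2 × 71.54 − 67.61 = 75.47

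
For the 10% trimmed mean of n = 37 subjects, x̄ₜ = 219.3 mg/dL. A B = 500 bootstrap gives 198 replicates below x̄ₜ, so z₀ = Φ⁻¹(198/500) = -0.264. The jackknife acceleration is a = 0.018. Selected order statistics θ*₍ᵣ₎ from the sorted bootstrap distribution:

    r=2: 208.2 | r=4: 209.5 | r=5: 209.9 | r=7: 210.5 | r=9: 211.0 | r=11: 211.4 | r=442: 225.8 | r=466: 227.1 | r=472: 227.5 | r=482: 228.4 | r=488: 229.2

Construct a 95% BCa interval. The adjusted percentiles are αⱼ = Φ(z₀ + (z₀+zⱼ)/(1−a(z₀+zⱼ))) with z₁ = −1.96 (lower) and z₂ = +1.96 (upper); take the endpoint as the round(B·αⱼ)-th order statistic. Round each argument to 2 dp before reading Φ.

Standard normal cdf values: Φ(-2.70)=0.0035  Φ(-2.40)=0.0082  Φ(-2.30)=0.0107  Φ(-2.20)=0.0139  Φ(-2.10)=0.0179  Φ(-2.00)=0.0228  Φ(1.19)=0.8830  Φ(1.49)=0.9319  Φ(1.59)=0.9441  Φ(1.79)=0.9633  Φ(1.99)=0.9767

Lower: z₀ + z₁ = -0.264 + (-1.960) = -2.224; 1 − a(z₀+z₁) = 1 − (0.018)(-2.224) = 1.0400; argument = -0.264 + (-2.224)/1.0400 = -2.4024 → -2.40.
α₁ = Φ(-2.40) = 0.0082; rank = round(500 × 0.0082) = 4; θ*₍4₎ = 209.5.
Upper: z₀ + z₂ = 1.696; 1 − a(z₀+z₂) = 0.9695; argument = 1.4854 → 1.49; α₂ = 0.9319; rank = 466; θ*₍466₎ = 227.1.

(209.5, 227.1)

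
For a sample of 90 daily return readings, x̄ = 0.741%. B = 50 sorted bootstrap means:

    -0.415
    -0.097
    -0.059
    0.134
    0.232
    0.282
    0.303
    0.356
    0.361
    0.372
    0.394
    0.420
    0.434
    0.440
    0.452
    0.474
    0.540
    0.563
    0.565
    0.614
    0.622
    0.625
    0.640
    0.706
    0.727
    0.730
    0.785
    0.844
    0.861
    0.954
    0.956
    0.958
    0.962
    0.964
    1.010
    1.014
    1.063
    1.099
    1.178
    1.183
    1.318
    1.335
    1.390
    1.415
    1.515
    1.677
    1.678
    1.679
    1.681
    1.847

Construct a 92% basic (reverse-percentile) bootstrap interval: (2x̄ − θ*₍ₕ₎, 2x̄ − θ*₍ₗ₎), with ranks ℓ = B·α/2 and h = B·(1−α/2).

(-0.197, 1.579)

Percentile endpoints at ranks 2 and 48: θ*₍2₎ = -0.097, θ*₍48₎ = 1.679.
Basic interval reflects these around x̄:
  lower = 2 × 0.741 − 1.679 = -0.197
  upper = 2 × 0.741 − -0.097 = 1.579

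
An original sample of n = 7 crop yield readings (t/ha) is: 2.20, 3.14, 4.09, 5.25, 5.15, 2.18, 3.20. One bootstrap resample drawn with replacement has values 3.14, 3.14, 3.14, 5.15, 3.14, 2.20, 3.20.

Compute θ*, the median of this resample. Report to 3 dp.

Sorted: 2.20, 3.14, 3.14, 3.14, 3.14, 3.20, 5.15
Median = middle value = 3.140

θ* = 3.140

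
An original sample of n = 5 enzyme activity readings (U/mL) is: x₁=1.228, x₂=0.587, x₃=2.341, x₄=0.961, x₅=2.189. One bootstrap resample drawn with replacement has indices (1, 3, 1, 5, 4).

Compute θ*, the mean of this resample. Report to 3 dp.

Resample values: 1.228, 2.341, 1.228, 2.189, 0.961.
Mean = (1.228 + 2.341 + 1.228 + 2.189 + 0.961) / 5 = 7.9470 / 5 = 1.589

θ* = 1.589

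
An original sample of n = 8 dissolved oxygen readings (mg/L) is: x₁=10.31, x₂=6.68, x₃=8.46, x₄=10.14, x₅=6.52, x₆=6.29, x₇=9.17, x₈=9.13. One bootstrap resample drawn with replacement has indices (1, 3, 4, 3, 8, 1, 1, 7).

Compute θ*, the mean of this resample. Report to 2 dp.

Resample values: 10.31, 8.46, 10.14, 8.46, 9.13, 10.31, 10.31, 9.17.
Mean = (10.31 + 8.46 + 10.14 + 8.46 + 9.13 + 10.31 + 10.31 + 9.17) / 8 = 76.290 / 8 = 9.54

θ* = 9.54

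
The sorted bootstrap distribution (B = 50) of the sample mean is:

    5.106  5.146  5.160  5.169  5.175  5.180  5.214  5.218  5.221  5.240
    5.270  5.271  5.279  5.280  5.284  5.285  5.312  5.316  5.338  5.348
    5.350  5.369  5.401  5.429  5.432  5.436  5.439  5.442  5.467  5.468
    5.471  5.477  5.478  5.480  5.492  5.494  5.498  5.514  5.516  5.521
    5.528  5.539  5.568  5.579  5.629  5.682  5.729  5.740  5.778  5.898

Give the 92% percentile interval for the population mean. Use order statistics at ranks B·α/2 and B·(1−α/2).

α = 0.08; lower rank = 50 × 0.040 = 2; upper rank = 50 × 0.960 = 48.
The 2nd smallest replicate is 5.146; the 48th is 5.740.

(5.146, 5.740)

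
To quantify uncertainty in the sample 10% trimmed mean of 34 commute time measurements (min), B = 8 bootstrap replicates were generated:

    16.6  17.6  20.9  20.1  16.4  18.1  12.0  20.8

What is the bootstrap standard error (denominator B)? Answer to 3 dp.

SE* = 2.763

Bootstrap SE is the standard deviation of the 8 replicate 10% trimmed means.
Mean of replicates: (16.6 + 17.6 + 20.9 + 20.1 + 16.4 + 18.1 + 12.0 + 20.8) / 8 = 142.5000 / 8 = 17.8125
Sum of squared deviations: (−1.2125)² + (−0.2125)² + (+3.0875)² + (+2.2875)² + (−1.4125)² + (+0.2875)² + (−5.8125)² + (+2.9875)² = 61.0688
Variance = 61.0688 / 8 = 7.6336
SE* = √7.6336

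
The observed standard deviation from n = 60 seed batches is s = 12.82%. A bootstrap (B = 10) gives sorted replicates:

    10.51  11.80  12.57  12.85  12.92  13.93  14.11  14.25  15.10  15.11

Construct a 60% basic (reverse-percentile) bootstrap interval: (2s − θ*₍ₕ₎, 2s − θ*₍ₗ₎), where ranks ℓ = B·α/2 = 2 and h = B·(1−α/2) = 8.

Percentile endpoints at ranks 2 and 8: θ*₍2₎ = 11.80, θ*₍8₎ = 14.25.
Basic interval reflects these around s:
  lower = 2 × 12.82 − 14.25 = 11.39
  upper = 2 × 12.82 − 11.80 = 13.84

(11.39, 13.84)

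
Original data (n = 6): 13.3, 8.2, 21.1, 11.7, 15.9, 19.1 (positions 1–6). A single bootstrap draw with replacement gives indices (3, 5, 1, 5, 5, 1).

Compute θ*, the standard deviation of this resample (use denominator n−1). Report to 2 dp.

θ* = 2.85

Resample values: 21.1, 15.9, 13.3, 15.9, 15.9, 13.3.
Mean = 15.9000; sum of squared deviations = 40.5600
s² = 40.5600 / 5 = 8.1120
s = √8.1120 = 2.85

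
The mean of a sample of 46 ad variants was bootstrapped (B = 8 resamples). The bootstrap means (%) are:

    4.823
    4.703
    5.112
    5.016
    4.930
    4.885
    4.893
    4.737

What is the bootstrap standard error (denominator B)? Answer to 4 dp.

SE* = 0.1273

Bootstrap SE is the standard deviation of the 8 replicate means.
Mean of replicates: (4.823 + 4.703 + 5.112 + 5.016 + 4.930 + 4.885 + 4.893 + 4.737) / 8 = 39.09900 / 8 = 4.88738
Sum of squared deviations: (−0.06438)² + (−0.18438)² + (+0.22462)² + (+0.12862)² + (+0.04262)² + (−0.00238)² + (+0.00562)² + (−0.15038)² = 0.12961
Variance = 0.12961 / 8 = 0.01620
SE* = √0.01620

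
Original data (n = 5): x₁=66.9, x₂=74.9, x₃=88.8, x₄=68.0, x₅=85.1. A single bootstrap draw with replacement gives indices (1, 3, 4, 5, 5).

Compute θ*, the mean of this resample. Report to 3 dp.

Resample values: 66.9, 88.8, 68.0, 85.1, 85.1.
Mean = (66.9 + 88.8 + 68.0 + 85.1 + 85.1) / 5 = 393.90 / 5 = 78.780

θ* = 78.780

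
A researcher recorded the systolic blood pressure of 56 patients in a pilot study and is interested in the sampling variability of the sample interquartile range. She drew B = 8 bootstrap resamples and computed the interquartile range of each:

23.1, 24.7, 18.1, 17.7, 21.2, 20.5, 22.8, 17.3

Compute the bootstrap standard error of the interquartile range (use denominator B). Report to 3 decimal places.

Bootstrap SE is the standard deviation of the 8 replicate interquartile ranges.
Mean of replicates: (23.1 + 24.7 + 18.1 + 17.7 + 21.2 + 20.5 + 22.8 + 17.3) / 8 = 165.4000 / 8 = 20.6750
Sum of squared deviations: (+2.4250)² + (+4.0250)² + (−2.5750)² + (−2.9750)² + (+0.5250)² + (−0.1750)² + (+2.1250)² + (−3.3750)² = 53.7750
Variance = 53.7750 / 8 = 6.7219
SE* = √6.7219

SE* = 2.593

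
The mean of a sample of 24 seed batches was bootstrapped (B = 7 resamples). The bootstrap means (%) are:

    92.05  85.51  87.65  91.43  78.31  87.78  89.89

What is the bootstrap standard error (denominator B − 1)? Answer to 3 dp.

SE* = 4.661

Bootstrap SE is the standard deviation of the 7 replicate means.
Mean of replicates: (92.05 + 85.51 + 87.65 + 91.43 + 78.31 + 87.78 + 89.89) / 7 = 612.6200 / 7 = 87.5171
Sum of squared deviations: (+4.5329)² + (−2.0071)² + (+0.1329)² + (+3.9129)² + (−9.2071)² + (+0.2629)² + (+2.3729)² = 130.3745
Variance = 130.3745 / 6 = 21.7291
SE* = √21.7291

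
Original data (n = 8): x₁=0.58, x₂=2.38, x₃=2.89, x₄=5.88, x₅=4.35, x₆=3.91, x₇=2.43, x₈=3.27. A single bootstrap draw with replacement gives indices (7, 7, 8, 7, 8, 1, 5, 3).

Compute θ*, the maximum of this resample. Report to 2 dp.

θ* = 4.35

Resample values: 2.43, 2.43, 3.27, 2.43, 3.27, 0.58, 4.35, 2.89.
Maximum = 4.35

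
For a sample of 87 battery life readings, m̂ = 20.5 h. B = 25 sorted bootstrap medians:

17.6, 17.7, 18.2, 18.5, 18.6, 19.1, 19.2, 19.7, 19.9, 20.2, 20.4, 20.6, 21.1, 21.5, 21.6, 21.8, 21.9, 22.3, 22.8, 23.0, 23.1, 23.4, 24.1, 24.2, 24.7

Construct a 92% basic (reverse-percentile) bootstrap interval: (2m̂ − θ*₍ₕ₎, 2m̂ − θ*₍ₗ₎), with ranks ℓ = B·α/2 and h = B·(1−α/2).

Percentile endpoints at ranks 1 and 24: θ*₍1₎ = 17.6, θ*₍24₎ = 24.2.
Basic interval reflects these around m̂:
  lower = 2 × 20.5 − 24.2 = 16.8
  upper = 2 × 20.5 − 17.6 = 23.4

(16.8, 23.4)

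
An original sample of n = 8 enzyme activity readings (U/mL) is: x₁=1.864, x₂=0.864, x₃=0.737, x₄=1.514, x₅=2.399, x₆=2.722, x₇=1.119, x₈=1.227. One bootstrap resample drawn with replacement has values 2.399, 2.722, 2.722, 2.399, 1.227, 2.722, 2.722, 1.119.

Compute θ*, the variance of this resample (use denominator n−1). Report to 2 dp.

θ* = 0.47

Mean = 2.2540; sum of squared deviations = 3.2611
s² = 3.2611 / 7 = 0.4659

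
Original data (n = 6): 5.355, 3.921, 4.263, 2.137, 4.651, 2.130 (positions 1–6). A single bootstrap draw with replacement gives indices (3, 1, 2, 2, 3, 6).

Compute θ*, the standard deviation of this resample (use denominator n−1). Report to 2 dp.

θ* = 1.05

Resample values: 4.263, 5.355, 3.921, 3.921, 4.263, 2.130.
Mean = 3.9755; sum of squared deviations = 5.4801
s² = 5.4801 / 5 = 1.0960
s = √1.0960 = 1.05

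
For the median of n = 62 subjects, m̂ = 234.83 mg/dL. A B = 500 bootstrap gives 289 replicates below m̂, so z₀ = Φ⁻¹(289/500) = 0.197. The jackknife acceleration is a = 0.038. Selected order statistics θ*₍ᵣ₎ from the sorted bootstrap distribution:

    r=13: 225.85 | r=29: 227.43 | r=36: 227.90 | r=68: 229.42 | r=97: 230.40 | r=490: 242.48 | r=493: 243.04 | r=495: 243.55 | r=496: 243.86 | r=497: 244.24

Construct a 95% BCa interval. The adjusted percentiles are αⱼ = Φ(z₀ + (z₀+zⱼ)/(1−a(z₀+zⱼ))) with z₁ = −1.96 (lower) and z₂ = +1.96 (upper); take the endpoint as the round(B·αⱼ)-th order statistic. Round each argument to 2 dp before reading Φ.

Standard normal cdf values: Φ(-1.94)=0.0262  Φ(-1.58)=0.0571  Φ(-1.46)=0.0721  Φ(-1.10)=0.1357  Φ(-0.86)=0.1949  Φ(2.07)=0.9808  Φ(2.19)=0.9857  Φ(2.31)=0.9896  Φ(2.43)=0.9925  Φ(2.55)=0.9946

(227.90, 244.24)

Lower: z₀ + z₁ = 0.197 + (-1.960) = -1.763; 1 − a(z₀+z₁) = 1 − (0.038)(-1.763) = 1.0670; argument = 0.197 + (-1.763)/1.0670 = -1.4553 → -1.46.
α₁ = Φ(-1.46) = 0.0721; rank = round(500 × 0.0721) = 36; θ*₍36₎ = 227.90.
Upper: z₀ + z₂ = 2.157; 1 − a(z₀+z₂) = 0.9180; argument = 2.5466 → 2.55; α₂ = 0.9946; rank = 497; θ*₍497₎ = 244.24.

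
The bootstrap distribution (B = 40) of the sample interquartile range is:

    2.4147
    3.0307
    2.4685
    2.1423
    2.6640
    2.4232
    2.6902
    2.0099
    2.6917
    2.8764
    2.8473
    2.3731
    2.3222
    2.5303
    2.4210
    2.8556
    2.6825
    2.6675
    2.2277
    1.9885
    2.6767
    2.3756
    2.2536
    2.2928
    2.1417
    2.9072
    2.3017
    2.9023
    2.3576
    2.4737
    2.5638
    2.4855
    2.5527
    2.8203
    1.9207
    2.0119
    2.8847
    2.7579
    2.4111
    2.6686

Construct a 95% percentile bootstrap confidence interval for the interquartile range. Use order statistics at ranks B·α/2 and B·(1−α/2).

(1.9207, 2.9072)

Sorted replicates: 1.9207, 1.9885, 2.0099, 2.0119, 2.1417, 2.1423, 2.2277, 2.2536, 2.2928, 2.3017, 2.3222, 2.3576, 2.3731, 2.3756, 2.4111, 2.4147, 2.4210, 2.4232, 2.4685, 2.4737, 2.4855, 2.5303, 2.5527, 2.5638, 2.6640, 2.6675, 2.6686, 2.6767, 2.6825, 2.6902, 2.6917, 2.7579, 2.8203, 2.8473, 2.8556, 2.8764, 2.8847, 2.9023, 2.9072, 3.0307
α = 0.05; lower rank = 40 × 0.025 = 1; upper rank = 40 × 0.975 = 39.
The 1st smallest replicate is 1.9207; the 39th is 2.9072.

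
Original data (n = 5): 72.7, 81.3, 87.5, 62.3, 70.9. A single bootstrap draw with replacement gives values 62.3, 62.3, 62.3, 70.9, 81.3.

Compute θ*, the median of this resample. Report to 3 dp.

θ* = 62.300

Sorted: 62.3, 62.3, 62.3, 70.9, 81.3
Median = middle value = 62.300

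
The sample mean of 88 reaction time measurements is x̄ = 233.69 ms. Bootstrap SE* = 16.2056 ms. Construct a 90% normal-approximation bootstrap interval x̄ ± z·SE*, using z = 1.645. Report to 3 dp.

Margin = 1.645 × 16.2056 = 26.6582
Interval: 233.69 ± 26.6582

(207.032, 260.348)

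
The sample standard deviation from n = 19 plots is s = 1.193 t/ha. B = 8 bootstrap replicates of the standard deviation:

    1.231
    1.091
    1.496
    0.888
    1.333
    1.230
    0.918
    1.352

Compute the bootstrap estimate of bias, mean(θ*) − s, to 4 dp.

mean(θ*) = (1.231 + 1.091 + 1.496 + 0.888 + 1.333 + 1.230 + 0.918 + 1.352) / 8 = 1.19237
bias = 1.19237 − 1.193

bias = −0.0006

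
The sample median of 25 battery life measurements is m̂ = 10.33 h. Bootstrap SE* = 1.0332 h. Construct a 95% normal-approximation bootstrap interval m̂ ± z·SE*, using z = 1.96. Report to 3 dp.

Margin = 1.96 × 1.0332 = 2.0251
Interval: 10.33 ± 2.0251

(8.305, 12.355)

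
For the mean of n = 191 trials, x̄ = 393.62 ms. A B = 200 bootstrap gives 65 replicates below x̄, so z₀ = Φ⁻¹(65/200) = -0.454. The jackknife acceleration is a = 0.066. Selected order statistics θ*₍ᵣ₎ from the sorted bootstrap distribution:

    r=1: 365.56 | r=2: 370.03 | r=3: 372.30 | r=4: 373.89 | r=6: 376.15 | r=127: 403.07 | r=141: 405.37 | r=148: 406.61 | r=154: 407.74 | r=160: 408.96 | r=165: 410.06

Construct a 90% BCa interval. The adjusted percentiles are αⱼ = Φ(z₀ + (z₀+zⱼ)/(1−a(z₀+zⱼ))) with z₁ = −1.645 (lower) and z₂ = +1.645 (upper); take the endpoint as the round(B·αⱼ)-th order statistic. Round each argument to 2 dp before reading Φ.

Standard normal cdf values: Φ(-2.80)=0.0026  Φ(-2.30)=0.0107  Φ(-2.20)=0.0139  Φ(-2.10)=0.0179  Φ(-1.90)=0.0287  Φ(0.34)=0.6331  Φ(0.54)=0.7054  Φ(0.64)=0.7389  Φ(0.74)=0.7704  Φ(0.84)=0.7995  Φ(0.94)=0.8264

(370.03, 408.96)

Lower: z₀ + z₁ = -0.454 + (-1.645) = -2.099; 1 − a(z₀+z₁) = 1 − (0.066)(-2.099) = 1.1385; argument = -0.454 + (-2.099)/1.1385 = -2.2976 → -2.30.
α₁ = Φ(-2.30) = 0.0107; rank = round(200 × 0.0107) = 2; θ*₍2₎ = 370.03.
Upper: z₀ + z₂ = 1.191; 1 − a(z₀+z₂) = 0.9214; argument = 0.8386 → 0.84; α₂ = 0.7995; rank = 160; θ*₍160₎ = 408.96.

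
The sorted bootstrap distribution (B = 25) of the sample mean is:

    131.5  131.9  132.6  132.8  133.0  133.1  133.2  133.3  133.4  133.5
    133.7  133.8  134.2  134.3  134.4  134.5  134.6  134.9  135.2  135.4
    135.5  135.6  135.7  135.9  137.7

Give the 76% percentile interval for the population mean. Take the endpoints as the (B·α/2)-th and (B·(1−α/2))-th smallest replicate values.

α = 0.24; lower rank = 25 × 0.120 = 3; upper rank = 25 × 0.880 = 22.
The 3rd smallest replicate is 132.6; the 22nd is 135.6.

(132.6, 135.6)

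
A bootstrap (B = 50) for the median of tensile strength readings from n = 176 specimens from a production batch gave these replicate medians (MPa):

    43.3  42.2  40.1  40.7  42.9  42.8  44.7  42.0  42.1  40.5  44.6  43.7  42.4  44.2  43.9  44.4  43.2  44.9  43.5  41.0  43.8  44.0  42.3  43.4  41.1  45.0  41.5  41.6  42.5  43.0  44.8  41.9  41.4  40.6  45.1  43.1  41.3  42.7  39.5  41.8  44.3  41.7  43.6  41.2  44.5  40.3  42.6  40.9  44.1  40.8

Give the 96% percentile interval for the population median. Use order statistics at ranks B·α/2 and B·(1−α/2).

(39.5, 45.0)

Sorted replicates: 39.5, 40.1, 40.3, 40.5, 40.6, 40.7, 40.8, 40.9, 41.0, 41.1, 41.2, 41.3, 41.4, 41.5, 41.6, 41.7, 41.8, 41.9, 42.0, 42.1, 42.2, 42.3, 42.4, 42.5, 42.6, 42.7, 42.8, 42.9, 43.0, 43.1, 43.2, 43.3, 43.4, 43.5, 43.6, 43.7, 43.8, 43.9, 44.0, 44.1, 44.2, 44.3, 44.4, 44.5, 44.6, 44.7, 44.8, 44.9, 45.0, 45.1
α = 0.04; lower rank = 50 × 0.020 = 1; upper rank = 50 × 0.980 = 49.
The 1st smallest replicate is 39.5; the 49th is 45.0.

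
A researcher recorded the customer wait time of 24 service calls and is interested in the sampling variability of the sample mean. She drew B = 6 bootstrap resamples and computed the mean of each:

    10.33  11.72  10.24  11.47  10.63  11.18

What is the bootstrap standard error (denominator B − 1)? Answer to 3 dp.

SE* = 0.617

Bootstrap SE is the standard deviation of the 6 replicate means.
Mean of replicates: (10.33 + 11.72 + 10.24 + 11.47 + 10.63 + 11.18) / 6 = 65.5700 / 6 = 10.9283
Sum of squared deviations: (−0.5983)² + (+0.7917)² + (−0.6883)² + (+0.5417)² + (−0.2983)² + (+0.2517)² = 1.9043
Variance = 1.9043 / 5 = 0.3809
SE* = √0.3809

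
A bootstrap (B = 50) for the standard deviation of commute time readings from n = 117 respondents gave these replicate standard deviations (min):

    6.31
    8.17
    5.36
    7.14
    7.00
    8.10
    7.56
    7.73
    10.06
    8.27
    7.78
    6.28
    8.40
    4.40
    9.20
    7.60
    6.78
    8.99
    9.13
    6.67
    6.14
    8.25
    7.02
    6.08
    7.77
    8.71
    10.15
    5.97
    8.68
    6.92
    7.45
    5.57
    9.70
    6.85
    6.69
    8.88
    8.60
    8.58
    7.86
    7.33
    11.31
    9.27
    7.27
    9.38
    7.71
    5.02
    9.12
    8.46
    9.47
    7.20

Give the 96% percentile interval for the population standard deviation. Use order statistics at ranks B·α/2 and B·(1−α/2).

Sorted replicates: 4.40, 5.02, 5.36, 5.57, 5.97, 6.08, 6.14, 6.28, 6.31, 6.67, 6.69, 6.78, 6.85, 6.92, 7.00, 7.02, 7.14, 7.20, 7.27, 7.33, 7.45, 7.56, 7.60, 7.71, 7.73, 7.77, 7.78, 7.86, 8.10, 8.17, 8.25, 8.27, 8.40, 8.46, 8.58, 8.60, 8.68, 8.71, 8.88, 8.99, 9.12, 9.13, 9.20, 9.27, 9.38, 9.47, 9.70, 10.06, 10.15, 11.31
α = 0.04; lower rank = 50 × 0.020 = 1; upper rank = 50 × 0.980 = 49.
The 1st smallest replicate is 4.40; the 49th is 10.15.

(4.40, 10.15)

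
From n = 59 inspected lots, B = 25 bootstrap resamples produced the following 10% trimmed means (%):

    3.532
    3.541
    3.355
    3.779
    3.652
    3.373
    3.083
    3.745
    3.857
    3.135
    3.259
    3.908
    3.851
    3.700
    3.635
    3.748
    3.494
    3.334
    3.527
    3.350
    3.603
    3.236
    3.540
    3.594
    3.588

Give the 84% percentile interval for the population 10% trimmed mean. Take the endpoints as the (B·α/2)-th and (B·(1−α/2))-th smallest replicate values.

Sorted replicates: 3.083, 3.135, 3.236, 3.259, 3.334, 3.350, 3.355, 3.373, 3.494, 3.527, 3.532, 3.540, 3.541, 3.588, 3.594, 3.603, 3.635, 3.652, 3.700, 3.745, 3.748, 3.779, 3.851, 3.857, 3.908
α = 0.16; lower rank = 25 × 0.080 = 2; upper rank = 25 × 0.920 = 23.
The 2nd smallest replicate is 3.135; the 23rd is 3.851.

(3.135, 3.851)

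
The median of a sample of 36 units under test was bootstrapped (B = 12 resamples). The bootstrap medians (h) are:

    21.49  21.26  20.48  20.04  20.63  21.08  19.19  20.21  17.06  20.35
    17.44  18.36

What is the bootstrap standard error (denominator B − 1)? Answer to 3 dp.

Bootstrap SE is the standard deviation of the 12 replicate medians.
Mean of replicates: (21.49 + 21.26 + 20.48 + 20.04 + 20.63 + 21.08 + 19.19 + 20.21 + 17.06 + 20.35 + 17.44 + 18.36) / 12 = 237.5900 / 12 = 19.7992
Sum of squared deviations: (+1.6908)² + (+1.4608)² + (+0.6808)² + (+0.2408)² + (+0.8308)² + (+1.2808)² + (−0.6092)² + (+0.4108)² + (−2.7392)² + (+0.5508)² + (−2.3592)² + (−1.4392)² = 23.8285
Variance = 23.8285 / 11 = 2.1662
SE* = √2.1662

SE* = 1.472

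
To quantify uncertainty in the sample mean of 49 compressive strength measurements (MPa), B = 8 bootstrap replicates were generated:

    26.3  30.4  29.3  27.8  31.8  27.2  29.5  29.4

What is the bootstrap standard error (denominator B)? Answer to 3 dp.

Bootstrap SE is the standard deviation of the 8 replicate means.
Mean of replicates: (26.3 + 30.4 + 29.3 + 27.8 + 31.8 + 27.2 + 29.5 + 29.4) / 8 = 231.7000 / 8 = 28.9625
Sum of squared deviations: (−2.6625)² + (+1.4375)² + (+0.3375)² + (−1.1625)² + (+2.8375)² + (−1.7625)² + (+0.5375)² + (+0.4375)² = 22.2587
Variance = 22.2587 / 8 = 2.7823
SE* = √2.7823

SE* = 1.668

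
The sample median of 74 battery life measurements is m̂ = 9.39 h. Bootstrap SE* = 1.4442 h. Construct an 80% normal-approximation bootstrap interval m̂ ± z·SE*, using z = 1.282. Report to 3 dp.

Margin = 1.282 × 1.4442 = 1.8515
Interval: 9.39 ± 1.8515

(7.539, 11.241)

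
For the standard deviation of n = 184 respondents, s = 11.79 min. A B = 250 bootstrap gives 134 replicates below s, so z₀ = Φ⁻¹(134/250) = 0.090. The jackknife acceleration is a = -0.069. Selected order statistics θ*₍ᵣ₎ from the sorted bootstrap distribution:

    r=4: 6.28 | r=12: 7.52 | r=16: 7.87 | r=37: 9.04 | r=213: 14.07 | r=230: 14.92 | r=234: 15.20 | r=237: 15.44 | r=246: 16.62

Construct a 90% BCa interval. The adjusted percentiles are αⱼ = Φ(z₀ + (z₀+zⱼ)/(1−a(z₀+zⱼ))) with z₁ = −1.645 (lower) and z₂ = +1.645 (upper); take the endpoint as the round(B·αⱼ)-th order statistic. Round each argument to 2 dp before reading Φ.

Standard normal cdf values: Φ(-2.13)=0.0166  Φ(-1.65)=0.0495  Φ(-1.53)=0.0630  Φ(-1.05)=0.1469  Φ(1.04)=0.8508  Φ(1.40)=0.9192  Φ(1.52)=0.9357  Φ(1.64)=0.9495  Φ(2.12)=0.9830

(7.52, 15.44)

Lower: z₀ + z₁ = 0.090 + (-1.645) = -1.555; 1 − a(z₀+z₁) = 1 − (-0.069)(-1.555) = 0.8927; argument = 0.090 + (-1.555)/0.8927 = -1.6519 → -1.65.
α₁ = Φ(-1.65) = 0.0495; rank = round(250 × 0.0495) = 12; θ*₍12₎ = 7.52.
Upper: z₀ + z₂ = 1.735; 1 − a(z₀+z₂) = 1.1197; argument = 1.6395 → 1.64; α₂ = 0.9495; rank = 237; θ*₍237₎ = 15.44.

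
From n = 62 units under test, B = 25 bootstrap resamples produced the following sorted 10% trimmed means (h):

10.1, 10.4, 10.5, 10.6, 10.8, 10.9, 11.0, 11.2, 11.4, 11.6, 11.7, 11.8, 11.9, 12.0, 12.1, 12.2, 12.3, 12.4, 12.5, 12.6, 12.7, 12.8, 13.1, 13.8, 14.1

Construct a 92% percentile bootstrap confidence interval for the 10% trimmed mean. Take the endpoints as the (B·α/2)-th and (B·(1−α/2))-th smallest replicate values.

α = 0.08; lower rank = 25 × 0.040 = 1; upper rank = 25 × 0.960 = 24.
The 1st smallest replicate is 10.1; the 24th is 13.8.

(10.1, 13.8)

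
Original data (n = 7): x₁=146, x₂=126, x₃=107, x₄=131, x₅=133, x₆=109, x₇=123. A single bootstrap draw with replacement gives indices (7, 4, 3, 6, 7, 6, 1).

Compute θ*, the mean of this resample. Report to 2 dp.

Resample values: 123, 131, 107, 109, 123, 109, 146.
Mean = (123 + 131 + 107 + 109 + 123 + 109 + 146) / 7 = 848.0 / 7 = 121.14

θ* = 121.14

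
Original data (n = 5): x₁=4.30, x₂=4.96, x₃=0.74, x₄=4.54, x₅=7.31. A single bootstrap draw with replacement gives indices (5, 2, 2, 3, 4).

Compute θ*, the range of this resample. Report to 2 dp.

Resample values: 7.31, 4.96, 4.96, 0.74, 4.54.
Range = 7.31 − 0.74 = 6.57

θ* = 6.57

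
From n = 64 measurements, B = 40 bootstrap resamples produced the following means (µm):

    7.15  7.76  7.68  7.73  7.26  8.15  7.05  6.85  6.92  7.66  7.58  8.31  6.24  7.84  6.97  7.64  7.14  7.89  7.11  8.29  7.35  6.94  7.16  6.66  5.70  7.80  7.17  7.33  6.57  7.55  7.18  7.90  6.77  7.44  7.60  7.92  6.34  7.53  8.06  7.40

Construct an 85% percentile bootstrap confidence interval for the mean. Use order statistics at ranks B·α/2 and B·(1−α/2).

Sorted replicates: 5.70, 6.24, 6.34, 6.57, 6.66, 6.77, 6.85, 6.92, 6.94, 6.97, 7.05, 7.11, 7.14, 7.15, 7.16, 7.17, 7.18, 7.26, 7.33, 7.35, 7.40, 7.44, 7.53, 7.55, 7.58, 7.60, 7.64, 7.66, 7.68, 7.73, 7.76, 7.80, 7.84, 7.89, 7.90, 7.92, 8.06, 8.15, 8.29, 8.31
α = 0.15; lower rank = 40 × 0.075 = 3; upper rank = 40 × 0.925 = 37.
The 3rd smallest replicate is 6.34; the 37th is 8.06.

(6.34, 8.06)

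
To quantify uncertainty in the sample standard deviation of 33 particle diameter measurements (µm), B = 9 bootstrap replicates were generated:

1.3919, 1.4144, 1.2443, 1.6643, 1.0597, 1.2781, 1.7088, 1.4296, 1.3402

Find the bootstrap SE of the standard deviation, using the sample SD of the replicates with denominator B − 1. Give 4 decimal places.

SE* = 0.2013

Bootstrap SE is the standard deviation of the 9 replicate standard deviations.
Mean of replicates: (1.3919 + 1.4144 + 1.2443 + 1.6643 + 1.0597 + 1.2781 + 1.7088 + 1.4296 + 1.3402) / 9 = 12.53130 / 9 = 1.39237
Sum of squared deviations: (−0.00047)² + (+0.02203)² + (−0.14807)² + (+0.27193)² + (−0.33267)² + (−0.11427)² + (+0.31643)² + (+0.03723)² + (−0.05217)² = 0.32432
Variance = 0.32432 / 8 = 0.04054
SE* = √0.04054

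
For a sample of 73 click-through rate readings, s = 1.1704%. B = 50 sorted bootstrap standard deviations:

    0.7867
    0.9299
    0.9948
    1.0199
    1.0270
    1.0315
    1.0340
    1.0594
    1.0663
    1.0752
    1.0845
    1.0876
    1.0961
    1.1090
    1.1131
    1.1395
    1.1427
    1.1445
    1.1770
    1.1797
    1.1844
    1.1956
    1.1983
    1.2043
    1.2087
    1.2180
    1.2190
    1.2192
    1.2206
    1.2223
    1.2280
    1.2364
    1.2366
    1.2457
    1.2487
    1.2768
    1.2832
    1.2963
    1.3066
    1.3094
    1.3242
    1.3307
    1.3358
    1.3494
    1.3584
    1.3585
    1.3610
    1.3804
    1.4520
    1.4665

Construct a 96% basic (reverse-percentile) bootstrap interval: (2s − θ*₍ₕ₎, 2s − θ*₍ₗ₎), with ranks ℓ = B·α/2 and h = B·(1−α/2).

(0.8888, 1.5541)

Percentile endpoints at ranks 1 and 49: θ*₍1₎ = 0.7867, θ*₍49₎ = 1.4520.
Basic interval reflects these around s:
  lower = 2 × 1.1704 − 1.4520 = 0.8888
  upper = 2 × 1.1704 − 0.7867 = 1.5541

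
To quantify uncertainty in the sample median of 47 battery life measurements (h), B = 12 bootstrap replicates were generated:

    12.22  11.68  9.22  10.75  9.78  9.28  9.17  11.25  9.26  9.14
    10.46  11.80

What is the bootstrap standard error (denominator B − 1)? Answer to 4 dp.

SE* = 1.1731

Bootstrap SE is the standard deviation of the 12 replicate medians.
Mean of replicates: (12.22 + 11.68 + 9.22 + 10.75 + 9.78 + 9.28 + 9.17 + 11.25 + 9.26 + 9.14 + 10.46 + 11.80) / 12 = 124.01000 / 12 = 10.33417
Sum of squared deviations: (+1.88583)² + (+1.34583)² + (−1.11417)² + (+0.41583)² + (−0.55417)² + (−1.05417)² + (−1.16417)² + (+0.91583)² + (−1.07417)² + (−1.19417)² + (+0.12583)² + (+1.46583)² = 15.13869
Variance = 15.13869 / 11 = 1.37624
SE* = √1.37624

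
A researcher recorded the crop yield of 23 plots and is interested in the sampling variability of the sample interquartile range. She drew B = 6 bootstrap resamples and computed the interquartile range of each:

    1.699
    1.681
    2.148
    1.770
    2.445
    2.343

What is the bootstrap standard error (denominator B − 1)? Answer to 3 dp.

Bootstrap SE is the standard deviation of the 6 replicate interquartile ranges.
Mean of replicates: (1.699 + 1.681 + 2.148 + 1.770 + 2.445 + 2.343) / 6 = 12.0860 / 6 = 2.0143
Sum of squared deviations: (−0.3153)² + (−0.3333)² + (+0.1337)² + (−0.2443)² + (+0.4307)² + (+0.3287)² = 0.5816
Variance = 0.5816 / 5 = 0.1163
SE* = √0.1163

SE* = 0.341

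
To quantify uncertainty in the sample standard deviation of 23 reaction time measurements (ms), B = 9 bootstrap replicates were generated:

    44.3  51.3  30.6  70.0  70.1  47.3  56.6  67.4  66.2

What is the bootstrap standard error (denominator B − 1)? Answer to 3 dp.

SE* = 13.734

Bootstrap SE is the standard deviation of the 9 replicate standard deviations.
Mean of replicates: (44.3 + 51.3 + 30.6 + 70.0 + 70.1 + 47.3 + 56.6 + 67.4 + 66.2) / 9 = 503.8000 / 9 = 55.9778
Sum of squared deviations: (−11.6778)² + (−4.6778)² + (−25.3778)² + (+14.0222)² + (+14.1222)² + (−8.6778)² + (+0.6222)² + (+11.4222)² + (+10.2222)² = 1508.9956
Variance = 1508.9956 / 8 = 188.6244
SE* = √188.6244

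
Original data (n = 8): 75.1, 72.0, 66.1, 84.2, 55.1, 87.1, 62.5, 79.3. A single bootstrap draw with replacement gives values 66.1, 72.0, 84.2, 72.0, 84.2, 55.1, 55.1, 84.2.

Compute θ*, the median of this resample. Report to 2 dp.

Sorted: 55.1, 55.1, 66.1, 72.0, 72.0, 84.2, 84.2, 84.2
Median = average of the two middle values = 72.00

θ* = 72.00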